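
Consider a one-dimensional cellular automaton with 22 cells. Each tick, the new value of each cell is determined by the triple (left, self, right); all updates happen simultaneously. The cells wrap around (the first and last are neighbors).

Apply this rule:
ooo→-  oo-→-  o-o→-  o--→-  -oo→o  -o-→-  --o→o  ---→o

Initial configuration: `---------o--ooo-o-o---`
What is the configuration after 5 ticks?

--ooooooooooo--oo-----

ooooooooo--oo-------oo
----------oo--ooooooo-
ooooooooooo--oo-------
o-----------oo--oooooo
--ooooooooooo--oo-----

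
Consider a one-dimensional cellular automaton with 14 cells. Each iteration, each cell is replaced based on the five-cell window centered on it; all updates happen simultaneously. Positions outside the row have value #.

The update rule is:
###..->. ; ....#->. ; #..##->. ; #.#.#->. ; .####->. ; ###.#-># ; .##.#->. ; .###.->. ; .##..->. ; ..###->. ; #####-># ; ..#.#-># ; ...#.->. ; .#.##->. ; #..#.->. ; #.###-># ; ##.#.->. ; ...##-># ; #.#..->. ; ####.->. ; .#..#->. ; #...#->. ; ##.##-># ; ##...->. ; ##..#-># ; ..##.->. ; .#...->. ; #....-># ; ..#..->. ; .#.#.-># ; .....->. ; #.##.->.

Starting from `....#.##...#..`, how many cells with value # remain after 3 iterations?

iteration 1: .#..#.........
iteration 2: ......#......#
iteration 3: .#......#...#.
count of #: 3

3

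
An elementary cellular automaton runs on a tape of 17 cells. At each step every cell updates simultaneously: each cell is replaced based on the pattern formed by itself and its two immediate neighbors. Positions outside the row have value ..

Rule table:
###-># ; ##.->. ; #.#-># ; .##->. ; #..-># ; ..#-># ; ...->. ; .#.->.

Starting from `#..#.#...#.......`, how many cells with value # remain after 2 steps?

step 1: .##.#.#.#.#......
step 2: #..#.#.#.#.#.....
count of #: 6

6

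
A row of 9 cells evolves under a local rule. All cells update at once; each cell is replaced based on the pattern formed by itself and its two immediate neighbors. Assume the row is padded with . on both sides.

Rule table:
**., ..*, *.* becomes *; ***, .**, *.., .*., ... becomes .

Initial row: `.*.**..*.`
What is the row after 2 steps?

step 1: *.*.*.*..
step 2: .*.*.*...

.*.*.*...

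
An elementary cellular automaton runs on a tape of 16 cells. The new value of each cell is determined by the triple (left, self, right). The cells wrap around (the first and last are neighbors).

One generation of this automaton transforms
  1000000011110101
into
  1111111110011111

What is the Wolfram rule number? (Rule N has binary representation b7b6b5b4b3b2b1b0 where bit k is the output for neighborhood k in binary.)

position 9: 111 → 0  (bit 7 = 0)
position 0: 110 → 1  (bit 6 = 1)
position 12: 101 → 1  (bit 5 = 1)
position 1: 100 → 1  (bit 4 = 1)
position 8: 011 → 1  (bit 3 = 1)
position 13: 010 → 1  (bit 2 = 1)
position 7: 001 → 1  (bit 1 = 1)
position 2: 000 → 1  (bit 0 = 1)
bits b7..b0 = 01111111 = 127

127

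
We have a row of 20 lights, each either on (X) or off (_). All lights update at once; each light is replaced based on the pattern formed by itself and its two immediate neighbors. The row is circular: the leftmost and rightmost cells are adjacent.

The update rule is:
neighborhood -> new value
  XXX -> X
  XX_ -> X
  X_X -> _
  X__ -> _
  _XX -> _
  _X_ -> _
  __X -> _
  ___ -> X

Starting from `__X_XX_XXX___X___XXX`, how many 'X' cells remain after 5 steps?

4

step 1: _____X__XX_X___X__XX
step 2: _XXX_____X___X_____X
step 3: __XX_XXX___X___XXX__
step 4: X__X__XX_X___X__XX_X
step 5: X______X___X_____X__
count of X: 4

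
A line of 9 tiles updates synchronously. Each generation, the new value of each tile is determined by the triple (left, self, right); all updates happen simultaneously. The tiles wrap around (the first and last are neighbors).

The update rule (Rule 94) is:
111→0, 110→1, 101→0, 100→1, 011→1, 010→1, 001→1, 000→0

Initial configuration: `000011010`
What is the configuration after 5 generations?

101101010

generation 1: 000111011
generation 2: 101101011
generation 3: 101101010
generation 4: 101101010  (fixed point — unchanged through generation 5)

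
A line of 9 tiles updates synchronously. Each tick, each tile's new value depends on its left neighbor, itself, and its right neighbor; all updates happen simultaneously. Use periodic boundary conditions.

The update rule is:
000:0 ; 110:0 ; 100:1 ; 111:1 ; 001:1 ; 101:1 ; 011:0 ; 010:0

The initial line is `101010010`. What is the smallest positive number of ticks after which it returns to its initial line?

2

tick 1: 010101101
tick 2: 101010010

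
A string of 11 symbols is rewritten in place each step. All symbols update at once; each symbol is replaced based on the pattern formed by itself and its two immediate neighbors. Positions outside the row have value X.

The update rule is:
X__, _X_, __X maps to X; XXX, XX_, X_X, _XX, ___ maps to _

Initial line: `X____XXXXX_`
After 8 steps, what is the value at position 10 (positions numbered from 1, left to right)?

X

step 1: _X__X______
step 2: _XXXXX____X
step 3: ______X__X_
step 4: X____XXXXX_  (repeats step 0; period 4)
step 8: X____XXXXX_
position 10 holds X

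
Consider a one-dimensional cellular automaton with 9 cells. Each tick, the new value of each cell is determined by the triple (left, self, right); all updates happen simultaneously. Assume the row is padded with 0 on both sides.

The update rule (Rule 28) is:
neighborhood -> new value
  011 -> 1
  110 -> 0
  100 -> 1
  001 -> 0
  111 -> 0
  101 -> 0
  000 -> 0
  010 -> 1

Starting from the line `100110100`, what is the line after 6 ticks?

100110101

tick 1: 110100110
tick 2: 100110101
tick 3: 110100101
tick 4: 100110101  (repeats tick 2; period 2)
tick 6: 100110101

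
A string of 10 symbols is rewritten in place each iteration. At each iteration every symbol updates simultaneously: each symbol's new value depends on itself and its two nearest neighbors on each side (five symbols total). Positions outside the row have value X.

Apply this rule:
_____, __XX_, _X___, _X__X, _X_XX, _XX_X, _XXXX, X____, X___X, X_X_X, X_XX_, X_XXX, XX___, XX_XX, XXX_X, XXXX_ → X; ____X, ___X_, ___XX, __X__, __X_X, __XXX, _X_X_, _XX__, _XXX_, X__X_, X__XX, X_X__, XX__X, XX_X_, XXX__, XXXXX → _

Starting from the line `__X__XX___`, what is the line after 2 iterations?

___X_X_XX_
XX___XXXXX

XX___XXXXX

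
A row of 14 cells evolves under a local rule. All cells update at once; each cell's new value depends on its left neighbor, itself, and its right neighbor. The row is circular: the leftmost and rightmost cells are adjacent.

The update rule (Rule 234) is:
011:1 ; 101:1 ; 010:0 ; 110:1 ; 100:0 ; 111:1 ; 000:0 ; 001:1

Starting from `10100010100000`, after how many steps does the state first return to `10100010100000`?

01000101000001
10001010000010
00010100000101
00101000001010
01010000010100
10100000101000
01000001010001
10000010100010
00000101000101
00001010001010
00010100010100
00101000101000
01010001010000
10100010100000

14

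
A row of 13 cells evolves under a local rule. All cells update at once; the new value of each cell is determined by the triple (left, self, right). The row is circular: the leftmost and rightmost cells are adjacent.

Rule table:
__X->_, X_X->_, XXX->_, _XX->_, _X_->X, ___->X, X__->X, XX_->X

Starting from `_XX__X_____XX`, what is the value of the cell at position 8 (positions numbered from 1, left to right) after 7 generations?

_

__XX_XXXXX__X
X__X_____XX_X
XX_XXXXX__X__
_X_____XX_XX_
_XXXXX__X__XX
_____XX_XX__X
XXXX__X__XX_X
position 8 holds _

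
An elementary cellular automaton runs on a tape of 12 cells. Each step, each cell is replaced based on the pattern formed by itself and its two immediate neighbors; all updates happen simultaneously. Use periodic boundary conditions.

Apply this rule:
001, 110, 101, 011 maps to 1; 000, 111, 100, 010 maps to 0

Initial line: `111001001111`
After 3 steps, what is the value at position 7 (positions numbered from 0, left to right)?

001010011000
010100111000
101001101000
position 7 holds 0

0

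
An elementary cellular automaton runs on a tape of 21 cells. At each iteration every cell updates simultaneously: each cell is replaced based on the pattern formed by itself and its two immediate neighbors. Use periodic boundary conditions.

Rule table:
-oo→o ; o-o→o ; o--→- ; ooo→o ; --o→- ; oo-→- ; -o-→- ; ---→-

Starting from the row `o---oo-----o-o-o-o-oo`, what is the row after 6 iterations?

----o-------o-o-o-ooo
-------------o-o-ooo-
--------------o-ooo--
---------------ooo---
---------------oo----
---------------o-----

---------------o-----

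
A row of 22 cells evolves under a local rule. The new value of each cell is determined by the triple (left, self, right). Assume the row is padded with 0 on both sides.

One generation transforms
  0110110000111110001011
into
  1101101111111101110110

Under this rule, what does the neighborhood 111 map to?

1

At position 11 the neighborhood is 111; the next row has 1 there.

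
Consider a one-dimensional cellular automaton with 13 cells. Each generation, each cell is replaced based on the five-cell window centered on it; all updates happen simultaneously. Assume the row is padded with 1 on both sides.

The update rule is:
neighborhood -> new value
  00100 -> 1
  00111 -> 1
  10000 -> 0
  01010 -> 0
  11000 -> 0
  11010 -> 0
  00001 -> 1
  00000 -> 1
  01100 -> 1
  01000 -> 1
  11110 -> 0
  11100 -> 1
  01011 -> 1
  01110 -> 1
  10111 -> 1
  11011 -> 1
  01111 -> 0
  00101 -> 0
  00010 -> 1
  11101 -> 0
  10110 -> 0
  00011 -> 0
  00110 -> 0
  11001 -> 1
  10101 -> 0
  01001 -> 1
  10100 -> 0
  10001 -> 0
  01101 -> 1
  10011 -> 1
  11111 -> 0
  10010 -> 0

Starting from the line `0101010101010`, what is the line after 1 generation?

0000000000001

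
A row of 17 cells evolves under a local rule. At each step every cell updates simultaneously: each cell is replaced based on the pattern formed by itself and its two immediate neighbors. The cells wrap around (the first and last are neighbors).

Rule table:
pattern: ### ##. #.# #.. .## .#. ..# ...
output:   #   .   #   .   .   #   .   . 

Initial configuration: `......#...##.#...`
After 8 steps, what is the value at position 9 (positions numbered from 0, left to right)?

......#.....##...
......#..........
......#..........  (fixed point — unchanged through step 8)
position 9 holds .

.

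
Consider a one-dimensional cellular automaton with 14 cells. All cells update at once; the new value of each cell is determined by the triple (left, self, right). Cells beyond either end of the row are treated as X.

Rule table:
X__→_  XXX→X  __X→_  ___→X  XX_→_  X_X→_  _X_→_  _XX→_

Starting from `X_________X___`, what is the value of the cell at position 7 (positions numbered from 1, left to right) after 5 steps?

_

step 1: __XXXXXXX___X_
step 2: ___XXXXX__X___
step 3: _X__XXX_____X_
step 4: _____X__XXX___
step 5: _XXX_____X__X_
position 7 holds _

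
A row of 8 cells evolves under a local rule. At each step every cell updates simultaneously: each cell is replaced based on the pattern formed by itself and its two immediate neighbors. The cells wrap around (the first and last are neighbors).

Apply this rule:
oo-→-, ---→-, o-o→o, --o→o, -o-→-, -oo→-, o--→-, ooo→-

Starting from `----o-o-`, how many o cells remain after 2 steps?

---o-o--
--o-o---
count of o: 2

2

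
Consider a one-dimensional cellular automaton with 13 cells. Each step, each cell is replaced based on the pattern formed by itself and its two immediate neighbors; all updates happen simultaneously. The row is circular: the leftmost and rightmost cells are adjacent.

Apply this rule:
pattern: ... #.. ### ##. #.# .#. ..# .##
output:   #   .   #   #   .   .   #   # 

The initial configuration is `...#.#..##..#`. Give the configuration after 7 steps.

###.######.##

.##....###.#.
###.######...
###.######.##
###.######.##  (fixed point — unchanged through step 7)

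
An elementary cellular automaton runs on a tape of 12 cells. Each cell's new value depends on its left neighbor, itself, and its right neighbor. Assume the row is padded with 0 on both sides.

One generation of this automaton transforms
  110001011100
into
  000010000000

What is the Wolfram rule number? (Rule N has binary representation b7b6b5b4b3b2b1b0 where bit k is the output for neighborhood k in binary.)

position 8: 111 → 0  (bit 7 = 0)
position 1: 110 → 0  (bit 6 = 0)
position 6: 101 → 0  (bit 5 = 0)
position 2: 100 → 0  (bit 4 = 0)
position 0: 011 → 0  (bit 3 = 0)
position 5: 010 → 0  (bit 2 = 0)
position 4: 001 → 1  (bit 1 = 1)
position 3: 000 → 0  (bit 0 = 0)
bits b7..b0 = 00000010 = 2

2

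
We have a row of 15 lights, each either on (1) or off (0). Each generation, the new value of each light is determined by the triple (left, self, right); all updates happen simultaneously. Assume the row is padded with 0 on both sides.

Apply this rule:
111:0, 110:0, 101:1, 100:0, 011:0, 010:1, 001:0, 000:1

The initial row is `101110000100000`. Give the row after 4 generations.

110000110101111
000110001110000
110000100000111
000110101110000

000110101110000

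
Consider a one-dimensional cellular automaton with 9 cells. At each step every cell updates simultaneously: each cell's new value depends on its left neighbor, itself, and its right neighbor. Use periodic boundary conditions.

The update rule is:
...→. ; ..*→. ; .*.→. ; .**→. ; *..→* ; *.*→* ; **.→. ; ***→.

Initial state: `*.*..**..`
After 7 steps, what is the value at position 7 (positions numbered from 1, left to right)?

.*.*...*.
..*.*...*
*..*.*...
.*..*.*..
..*..*.*.
...*..*.*
*...*..*.
position 7 holds .

.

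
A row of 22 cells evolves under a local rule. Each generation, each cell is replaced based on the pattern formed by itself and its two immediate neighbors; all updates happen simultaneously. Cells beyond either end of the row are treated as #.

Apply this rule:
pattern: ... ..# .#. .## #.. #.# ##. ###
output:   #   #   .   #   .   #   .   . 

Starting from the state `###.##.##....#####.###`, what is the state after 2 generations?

generation 1: ...##.##..####....##..
generation 2: .###.##..##....####..#

.###.##..##....####..#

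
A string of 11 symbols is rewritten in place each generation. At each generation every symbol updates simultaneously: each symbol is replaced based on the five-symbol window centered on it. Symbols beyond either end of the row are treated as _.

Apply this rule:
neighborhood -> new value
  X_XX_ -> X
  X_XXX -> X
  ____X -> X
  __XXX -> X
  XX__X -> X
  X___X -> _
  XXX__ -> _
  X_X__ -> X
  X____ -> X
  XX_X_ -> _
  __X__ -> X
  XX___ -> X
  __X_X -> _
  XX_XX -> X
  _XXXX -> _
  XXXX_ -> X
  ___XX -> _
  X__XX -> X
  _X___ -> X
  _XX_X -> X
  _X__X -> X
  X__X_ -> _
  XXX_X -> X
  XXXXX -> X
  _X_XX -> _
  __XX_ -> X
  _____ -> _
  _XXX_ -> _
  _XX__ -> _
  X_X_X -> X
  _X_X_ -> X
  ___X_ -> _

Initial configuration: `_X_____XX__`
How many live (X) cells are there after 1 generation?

7

_XXX_X_X_XX
count of X: 7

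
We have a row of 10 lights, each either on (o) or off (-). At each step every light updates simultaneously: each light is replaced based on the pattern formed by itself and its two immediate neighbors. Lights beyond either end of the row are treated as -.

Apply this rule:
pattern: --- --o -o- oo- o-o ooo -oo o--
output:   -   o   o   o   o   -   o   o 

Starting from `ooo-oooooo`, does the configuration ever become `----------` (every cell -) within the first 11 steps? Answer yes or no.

step 1: o-ooo----o
step 2: ooo-oo--oo
step 3: o-oooooooo
step 4: ooo------o
step 5: o-oo----oo
step 6: ooooo--ooo
step 7: o---oooo-o
step 8: oo-oo--ooo
step 9: oooooooo-o
step 10: o------ooo
step 11: oo----oo-o
step 11 is oo----oo-o, still not uniform -

no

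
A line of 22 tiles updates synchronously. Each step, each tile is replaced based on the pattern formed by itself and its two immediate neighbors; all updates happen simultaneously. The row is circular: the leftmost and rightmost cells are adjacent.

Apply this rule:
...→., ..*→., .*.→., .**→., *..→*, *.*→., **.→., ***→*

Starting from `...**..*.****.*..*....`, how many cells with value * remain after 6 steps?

4

.....*....**...*..*...
......*.....*...*..*..
.......*.....*...*..*.
........*.....*...*..*
*........*.....*...*..
.*........*.....*...*.
count of *: 4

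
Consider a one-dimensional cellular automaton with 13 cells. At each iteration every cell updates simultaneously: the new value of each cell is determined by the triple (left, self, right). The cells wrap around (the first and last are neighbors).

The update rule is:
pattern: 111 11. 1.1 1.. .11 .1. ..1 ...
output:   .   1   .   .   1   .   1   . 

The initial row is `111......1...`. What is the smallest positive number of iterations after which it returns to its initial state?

iteration 1: 1.1.....1...1
iteration 2: 1......1...11
iteration 3: 1.....1...11.
iteration 4: .....1...111.
iteration 5: ....1...11.1.
iteration 6: ...1...111...
iteration 7: ..1...11.1...
iteration 8: .1...111.....
iteration 9: 1...11.1.....
iteration 10: ...111......1
iteration 11: ..11.1.....1.
iteration 12: .111......1..
iteration 13: 11.1.....1...
iteration 14: 11......1...1
iteration 15: .1.....1...11
iteration 16: ......1...111
iteration 17: .....1...11.1
iteration 18: ....1...111..
iteration 19: ...1...11.1..
iteration 20: ..1...111....
iteration 21: .1...11.1....
iteration 22: 1...111......
iteration 23: ...11.1.....1
iteration 24: ..111......1.
iteration 25: .11.1.....1..
iteration 26: 111......1...

26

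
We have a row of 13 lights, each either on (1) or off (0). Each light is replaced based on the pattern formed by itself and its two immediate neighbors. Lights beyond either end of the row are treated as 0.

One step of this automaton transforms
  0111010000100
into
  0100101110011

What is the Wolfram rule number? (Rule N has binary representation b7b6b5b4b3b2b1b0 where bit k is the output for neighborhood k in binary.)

57

position 2: 111 → 0  (bit 7 = 0)
position 3: 110 → 0  (bit 6 = 0)
position 4: 101 → 1  (bit 5 = 1)
position 6: 100 → 1  (bit 4 = 1)
position 1: 011 → 1  (bit 3 = 1)
position 5: 010 → 0  (bit 2 = 0)
position 0: 001 → 0  (bit 1 = 0)
position 7: 000 → 1  (bit 0 = 1)
bits b7..b0 = 00111001 = 57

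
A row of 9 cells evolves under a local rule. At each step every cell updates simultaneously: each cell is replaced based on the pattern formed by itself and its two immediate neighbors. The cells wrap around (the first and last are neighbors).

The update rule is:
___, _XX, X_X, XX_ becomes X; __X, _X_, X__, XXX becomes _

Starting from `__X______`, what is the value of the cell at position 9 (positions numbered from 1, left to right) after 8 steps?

_

X___XXXXX
X_X_X____
_X_X__XX_
__X___XX_
X___X_XX_
__X__XXXX
_____X__X
_XXX_____
position 9 holds _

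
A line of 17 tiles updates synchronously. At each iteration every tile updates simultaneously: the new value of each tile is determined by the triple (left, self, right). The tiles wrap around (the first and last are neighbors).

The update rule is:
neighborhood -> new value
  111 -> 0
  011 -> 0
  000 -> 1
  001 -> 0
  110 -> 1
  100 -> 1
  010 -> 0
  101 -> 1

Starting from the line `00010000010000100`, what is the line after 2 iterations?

01100001100011000

11001111001110011
01100001100011000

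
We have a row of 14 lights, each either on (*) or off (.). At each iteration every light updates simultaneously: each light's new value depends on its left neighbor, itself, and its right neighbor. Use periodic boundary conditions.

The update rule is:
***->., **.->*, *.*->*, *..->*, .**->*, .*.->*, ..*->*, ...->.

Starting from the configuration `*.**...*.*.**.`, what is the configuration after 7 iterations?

iteration 1: *****.********
iteration 2: ....***.......
iteration 3: ...**.**......
iteration 4: ..*******.....
iteration 5: .**.....**....
iteration 6: ****...****...
iteration 7: *..**.**..**.*

*..**.**..**.*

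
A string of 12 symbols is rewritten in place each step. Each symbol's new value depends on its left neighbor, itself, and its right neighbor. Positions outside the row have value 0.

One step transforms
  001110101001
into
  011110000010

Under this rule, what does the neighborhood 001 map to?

1

At position 1 the neighborhood is 001; the next row has 1 there.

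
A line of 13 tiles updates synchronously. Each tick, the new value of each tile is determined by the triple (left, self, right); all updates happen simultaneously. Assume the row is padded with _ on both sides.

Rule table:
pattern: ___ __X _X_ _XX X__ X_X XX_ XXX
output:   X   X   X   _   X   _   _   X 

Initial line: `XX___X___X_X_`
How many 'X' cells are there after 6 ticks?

9

tick 1: __XXXXXXXX_XX
tick 2: XX_XXXXXX____
tick 3: ____XXXX_XXXX
tick 4: XXXX_XX___XX_
tick 5: _XX____XXX__X
tick 6: X__XXXX_X_XXX
count of X: 9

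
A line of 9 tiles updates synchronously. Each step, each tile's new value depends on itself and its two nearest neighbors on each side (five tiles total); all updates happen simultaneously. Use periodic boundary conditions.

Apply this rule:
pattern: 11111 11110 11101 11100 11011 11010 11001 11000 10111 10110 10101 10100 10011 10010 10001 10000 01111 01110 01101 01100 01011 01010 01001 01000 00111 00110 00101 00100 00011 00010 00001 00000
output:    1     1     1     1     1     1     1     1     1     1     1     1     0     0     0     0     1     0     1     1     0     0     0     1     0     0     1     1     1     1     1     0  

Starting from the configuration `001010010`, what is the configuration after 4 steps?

111111110

011010011
111110001
111111010
111111110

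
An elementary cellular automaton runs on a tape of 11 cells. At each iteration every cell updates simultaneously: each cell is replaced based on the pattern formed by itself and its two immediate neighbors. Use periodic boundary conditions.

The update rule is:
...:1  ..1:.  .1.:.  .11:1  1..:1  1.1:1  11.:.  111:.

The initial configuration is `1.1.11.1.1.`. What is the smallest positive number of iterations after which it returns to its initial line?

.1.11.1.1.1
1.11.1.1.1.
.11.1.1.1.1
11.1.1.1.1.
1.1.1.1.1.1
.1.1.1.1.11
1.1.1.1.11.
.1.1.1.11.1
1.1.1.11.1.
.1.1.11.1.1
1.1.11.1.1.

11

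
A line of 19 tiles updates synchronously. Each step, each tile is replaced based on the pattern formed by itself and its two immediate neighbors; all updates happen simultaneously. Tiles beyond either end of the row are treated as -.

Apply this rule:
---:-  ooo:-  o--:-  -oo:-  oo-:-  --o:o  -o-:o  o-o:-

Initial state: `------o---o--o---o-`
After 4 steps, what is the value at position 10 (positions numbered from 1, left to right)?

-----oo--oo-oo--oo-
----o---o------o---
---oo--oo-----oo---
--o---o------o-----
position 10 holds -

-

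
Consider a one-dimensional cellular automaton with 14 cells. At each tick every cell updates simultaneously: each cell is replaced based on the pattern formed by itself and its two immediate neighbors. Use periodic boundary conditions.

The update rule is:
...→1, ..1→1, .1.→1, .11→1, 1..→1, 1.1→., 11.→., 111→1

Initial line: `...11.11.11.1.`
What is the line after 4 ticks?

1111..1..1..11
111.1111111111
11..1111111111
1.111111111111

1.111111111111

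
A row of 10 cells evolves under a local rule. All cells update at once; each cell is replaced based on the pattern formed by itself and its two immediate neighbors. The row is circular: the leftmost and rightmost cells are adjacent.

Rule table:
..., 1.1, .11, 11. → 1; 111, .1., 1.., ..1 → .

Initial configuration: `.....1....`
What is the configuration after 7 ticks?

tick 1: 1111...111
tick 2: ...1.1.1..
tick 3: 11..1.1..1
tick 4: .1...1...1
tick 5: 1..1...1..
tick 6: .....1....  (repeats tick 0; period 6)
tick 7: 1111...111

1111...111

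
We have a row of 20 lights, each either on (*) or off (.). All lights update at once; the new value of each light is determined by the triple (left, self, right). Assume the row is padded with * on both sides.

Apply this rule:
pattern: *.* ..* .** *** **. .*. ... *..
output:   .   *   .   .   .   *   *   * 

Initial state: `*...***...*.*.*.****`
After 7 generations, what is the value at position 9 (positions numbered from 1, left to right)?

.***...****.*.*.....
....***.....*.******
****...******.......
....***......*******
****...******.......  (repeats generation 3; period 2)
generation 7: ****...******.......
position 9 holds *

*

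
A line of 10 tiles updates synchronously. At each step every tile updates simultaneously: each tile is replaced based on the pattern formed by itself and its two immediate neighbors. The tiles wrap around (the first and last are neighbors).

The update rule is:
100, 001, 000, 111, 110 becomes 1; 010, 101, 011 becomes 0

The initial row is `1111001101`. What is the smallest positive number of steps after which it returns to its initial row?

10

1111110100
0111110011
0011111101
1101111100
0100111111
0011011111
1101001111
1100110111
1111010011
1111001101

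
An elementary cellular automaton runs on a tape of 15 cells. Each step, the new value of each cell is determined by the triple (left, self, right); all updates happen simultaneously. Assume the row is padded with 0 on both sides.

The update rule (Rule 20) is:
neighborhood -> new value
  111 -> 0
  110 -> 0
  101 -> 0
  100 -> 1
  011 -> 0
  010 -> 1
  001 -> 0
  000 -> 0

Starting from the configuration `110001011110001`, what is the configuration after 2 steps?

step 1: 001001000001001
step 2: 001101100001101

001101100001101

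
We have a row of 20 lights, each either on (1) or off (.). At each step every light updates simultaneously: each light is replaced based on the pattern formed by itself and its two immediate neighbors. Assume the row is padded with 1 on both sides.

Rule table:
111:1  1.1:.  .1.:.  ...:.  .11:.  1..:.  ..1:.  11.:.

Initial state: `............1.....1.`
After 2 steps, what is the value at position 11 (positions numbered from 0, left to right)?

.

....................
....................
position 11 holds .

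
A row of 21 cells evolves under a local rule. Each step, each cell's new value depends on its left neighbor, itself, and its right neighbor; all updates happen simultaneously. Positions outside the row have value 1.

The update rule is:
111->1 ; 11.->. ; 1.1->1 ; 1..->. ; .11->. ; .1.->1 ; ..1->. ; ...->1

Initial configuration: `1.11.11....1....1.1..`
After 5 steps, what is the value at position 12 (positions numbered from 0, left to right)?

step 1: .1..1...11.1.11.111..
step 2: 11..1.1...111..1.1...
step 3: 1...111.1..1...111.1.
step 4: ..1..1.11..1.1..1.111
step 5: ..1..11....111..11.11
position 12 holds 1

1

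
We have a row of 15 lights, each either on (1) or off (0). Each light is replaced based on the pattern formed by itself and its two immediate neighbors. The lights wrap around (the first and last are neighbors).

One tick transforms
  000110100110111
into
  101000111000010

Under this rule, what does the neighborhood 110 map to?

0

At position 4 the neighborhood is 110; the next row has 0 there.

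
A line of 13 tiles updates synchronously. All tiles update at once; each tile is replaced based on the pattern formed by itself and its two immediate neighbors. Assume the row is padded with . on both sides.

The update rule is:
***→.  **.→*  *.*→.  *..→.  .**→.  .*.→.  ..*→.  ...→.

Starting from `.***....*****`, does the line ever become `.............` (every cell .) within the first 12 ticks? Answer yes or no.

...*........*
.............
all cells are . at tick 2

yes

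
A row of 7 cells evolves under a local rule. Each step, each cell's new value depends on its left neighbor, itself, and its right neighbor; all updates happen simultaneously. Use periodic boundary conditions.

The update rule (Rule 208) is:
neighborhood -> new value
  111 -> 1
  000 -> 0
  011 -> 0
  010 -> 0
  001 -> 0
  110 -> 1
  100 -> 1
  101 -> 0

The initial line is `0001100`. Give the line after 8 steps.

0000110

0000110
0000011
1000001
1100000
0110000
0011000
0001100  (repeats step 0; period 7)
step 8: 0000110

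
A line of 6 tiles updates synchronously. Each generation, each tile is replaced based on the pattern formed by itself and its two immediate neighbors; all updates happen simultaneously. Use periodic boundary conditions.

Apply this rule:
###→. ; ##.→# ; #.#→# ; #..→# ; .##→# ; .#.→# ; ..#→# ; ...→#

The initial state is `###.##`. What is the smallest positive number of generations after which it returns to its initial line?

..###.
###.##

2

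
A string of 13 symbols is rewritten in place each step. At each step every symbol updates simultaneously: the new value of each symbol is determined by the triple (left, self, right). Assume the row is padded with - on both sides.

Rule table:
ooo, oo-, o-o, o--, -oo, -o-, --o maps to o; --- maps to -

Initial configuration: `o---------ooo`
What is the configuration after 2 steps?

oo-------oooo
ooo-----ooooo

ooo-----ooooo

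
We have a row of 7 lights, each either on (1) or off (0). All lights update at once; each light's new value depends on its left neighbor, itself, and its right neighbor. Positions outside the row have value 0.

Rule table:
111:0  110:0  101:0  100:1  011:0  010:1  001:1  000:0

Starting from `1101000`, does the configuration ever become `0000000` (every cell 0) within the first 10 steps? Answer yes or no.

0001100
0010010
0111111
1000000
1100000
0010000
0111000
1000100
1101110
0000001
step 10 is 0000001, still not uniform 0

no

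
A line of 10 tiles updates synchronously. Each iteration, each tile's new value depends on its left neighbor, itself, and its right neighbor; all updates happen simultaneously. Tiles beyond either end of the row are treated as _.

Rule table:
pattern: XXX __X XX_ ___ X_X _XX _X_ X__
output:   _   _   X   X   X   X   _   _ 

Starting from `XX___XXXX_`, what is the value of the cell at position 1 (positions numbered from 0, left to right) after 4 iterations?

XX_X_X__X_
XXX_X_____
X_XX__XXXX
_XXX__X__X
position 1 holds X

X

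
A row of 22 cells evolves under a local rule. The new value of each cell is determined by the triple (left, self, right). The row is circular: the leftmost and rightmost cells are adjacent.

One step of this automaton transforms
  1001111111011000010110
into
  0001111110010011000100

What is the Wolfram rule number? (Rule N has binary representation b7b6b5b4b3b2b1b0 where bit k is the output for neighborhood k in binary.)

position 4: 111 → 1  (bit 7 = 1)
position 9: 110 → 0  (bit 6 = 0)
position 10: 101 → 0  (bit 5 = 0)
position 1: 100 → 0  (bit 4 = 0)
position 3: 011 → 1  (bit 3 = 1)
position 0: 010 → 0  (bit 2 = 0)
position 2: 001 → 0  (bit 1 = 0)
position 14: 000 → 1  (bit 0 = 1)
bits b7..b0 = 10001001 = 137

137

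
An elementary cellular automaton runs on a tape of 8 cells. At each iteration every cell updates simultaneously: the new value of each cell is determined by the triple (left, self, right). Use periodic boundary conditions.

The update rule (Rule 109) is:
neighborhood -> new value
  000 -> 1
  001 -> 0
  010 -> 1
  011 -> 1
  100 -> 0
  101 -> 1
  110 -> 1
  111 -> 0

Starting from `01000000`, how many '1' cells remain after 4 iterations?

01011111
11110001
00010101
01011111
count of 1: 6

6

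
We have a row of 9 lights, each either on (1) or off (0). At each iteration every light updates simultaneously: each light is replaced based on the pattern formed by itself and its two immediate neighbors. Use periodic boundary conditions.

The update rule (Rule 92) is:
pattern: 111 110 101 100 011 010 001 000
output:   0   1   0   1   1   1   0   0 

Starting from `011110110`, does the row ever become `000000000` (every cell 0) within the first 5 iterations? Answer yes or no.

iteration 1: 010010111
iteration 2: 011010101
iteration 3: 011010101  (fixed point — unchanged through iteration 5)
iteration 5 is 011010101, still not uniform 0

no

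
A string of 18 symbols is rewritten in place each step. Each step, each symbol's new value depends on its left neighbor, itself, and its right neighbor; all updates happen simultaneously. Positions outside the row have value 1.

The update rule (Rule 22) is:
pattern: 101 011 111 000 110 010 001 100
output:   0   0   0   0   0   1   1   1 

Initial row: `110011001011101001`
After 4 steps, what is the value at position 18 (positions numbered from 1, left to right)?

0

001100111000001110
110011000100010000
001100101110111001
110011100000000110
position 18 holds 0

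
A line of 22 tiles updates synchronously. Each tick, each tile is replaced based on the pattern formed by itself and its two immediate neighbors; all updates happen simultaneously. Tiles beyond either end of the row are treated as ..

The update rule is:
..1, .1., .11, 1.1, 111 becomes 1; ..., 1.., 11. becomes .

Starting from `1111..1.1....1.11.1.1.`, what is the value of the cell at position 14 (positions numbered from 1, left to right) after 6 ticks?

1

tick 1: 111..1111...1111.1111.
tick 2: 11..1111...1111.1111..
tick 3: 1..1111...1111.1111...
tick 4: 1.1111...1111.1111....
tick 5: 11111...1111.1111.....
tick 6: 1111...1111.1111......
position 14 holds 1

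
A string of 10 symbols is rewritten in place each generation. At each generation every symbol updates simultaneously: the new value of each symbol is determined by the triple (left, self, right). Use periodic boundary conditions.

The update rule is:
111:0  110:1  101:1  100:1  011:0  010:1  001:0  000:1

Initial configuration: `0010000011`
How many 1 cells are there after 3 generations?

1011111001
1100001100
0111100110
count of 1: 6

6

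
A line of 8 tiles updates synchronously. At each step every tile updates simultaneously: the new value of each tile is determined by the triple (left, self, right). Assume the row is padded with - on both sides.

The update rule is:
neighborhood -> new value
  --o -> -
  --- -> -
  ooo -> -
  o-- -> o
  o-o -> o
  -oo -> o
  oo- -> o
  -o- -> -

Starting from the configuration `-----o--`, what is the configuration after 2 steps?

-------o

------o-
-------o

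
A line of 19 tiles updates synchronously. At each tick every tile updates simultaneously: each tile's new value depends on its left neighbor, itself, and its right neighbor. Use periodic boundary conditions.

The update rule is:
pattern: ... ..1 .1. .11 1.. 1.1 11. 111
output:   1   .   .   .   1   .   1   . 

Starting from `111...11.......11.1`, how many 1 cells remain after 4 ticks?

..111..1111111..1..
1...11.......11..11
111..1111111..11...
..11.......11..111.
count of 1: 7

7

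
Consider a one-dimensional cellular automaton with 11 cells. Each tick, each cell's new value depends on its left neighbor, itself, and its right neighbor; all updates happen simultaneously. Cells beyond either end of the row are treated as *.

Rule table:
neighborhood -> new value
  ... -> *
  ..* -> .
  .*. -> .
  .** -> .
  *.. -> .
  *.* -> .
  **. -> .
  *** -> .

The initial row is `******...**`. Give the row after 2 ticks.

.*****...*.

tick 1: .......*...
tick 2: .*****...*.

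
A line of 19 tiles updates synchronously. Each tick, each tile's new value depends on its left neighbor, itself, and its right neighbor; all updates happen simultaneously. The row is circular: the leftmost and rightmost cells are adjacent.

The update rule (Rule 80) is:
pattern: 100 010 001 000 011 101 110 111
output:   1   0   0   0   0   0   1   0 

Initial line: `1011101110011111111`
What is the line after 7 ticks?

1000100011000000000
0100010001100000000
0010001000110000000
0001000100011000000
0000100010001100000
0000010001000110000
0000001000100011000

0000001000100011000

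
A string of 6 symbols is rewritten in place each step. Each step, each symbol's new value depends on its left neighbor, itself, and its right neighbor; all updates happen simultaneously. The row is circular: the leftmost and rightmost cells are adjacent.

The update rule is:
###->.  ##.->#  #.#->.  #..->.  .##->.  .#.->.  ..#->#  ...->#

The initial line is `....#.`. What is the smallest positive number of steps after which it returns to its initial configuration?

####..
...#.#
.##...
#.#.##
#.....
..####
.#...#
...##.
###.#.
..#...
##..##
.#.#..
#....#
#.###.
....#.

15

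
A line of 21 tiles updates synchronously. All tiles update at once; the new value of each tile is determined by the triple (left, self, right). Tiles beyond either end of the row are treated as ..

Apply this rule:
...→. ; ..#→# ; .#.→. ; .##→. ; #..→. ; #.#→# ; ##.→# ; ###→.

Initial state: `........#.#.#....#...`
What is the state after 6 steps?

..#.#.#....#.........

.......#.#.#....#....
......#.#.#....#.....
.....#.#.#....#......
....#.#.#....#.......
...#.#.#....#........
..#.#.#....#.........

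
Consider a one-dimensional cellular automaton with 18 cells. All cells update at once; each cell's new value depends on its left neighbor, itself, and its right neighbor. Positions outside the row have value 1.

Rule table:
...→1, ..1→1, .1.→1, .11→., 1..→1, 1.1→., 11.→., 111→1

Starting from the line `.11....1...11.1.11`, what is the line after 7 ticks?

tick 1: ...11111111...1..1
tick 2: 111.111111.111111.
tick 3: 11...1111...1111..
tick 4: 1.111.11.111.11.11
tick 5: ...1......1......1
tick 6: 11111111111111111.
tick 7: 1111111111111111..

1111111111111111..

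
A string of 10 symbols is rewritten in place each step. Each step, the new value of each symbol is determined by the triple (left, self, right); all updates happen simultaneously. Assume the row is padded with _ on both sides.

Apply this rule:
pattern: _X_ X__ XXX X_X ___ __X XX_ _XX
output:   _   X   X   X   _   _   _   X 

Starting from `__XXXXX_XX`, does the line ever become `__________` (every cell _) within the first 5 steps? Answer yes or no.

no

__XXXX_XX_
__XXX_XX_X
__XX_XX_X_
__X_XX_X_X
___XX_X_X_
step 5 is ___XX_X_X_, still not uniform _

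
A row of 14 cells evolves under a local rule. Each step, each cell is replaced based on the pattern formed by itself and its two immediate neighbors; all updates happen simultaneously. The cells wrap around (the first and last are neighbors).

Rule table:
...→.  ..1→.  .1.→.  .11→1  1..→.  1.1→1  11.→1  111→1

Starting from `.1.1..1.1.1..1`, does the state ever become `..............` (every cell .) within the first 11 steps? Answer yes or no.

yes

1.1....1.1....
.1......1.....
..............
all cells are . at step 3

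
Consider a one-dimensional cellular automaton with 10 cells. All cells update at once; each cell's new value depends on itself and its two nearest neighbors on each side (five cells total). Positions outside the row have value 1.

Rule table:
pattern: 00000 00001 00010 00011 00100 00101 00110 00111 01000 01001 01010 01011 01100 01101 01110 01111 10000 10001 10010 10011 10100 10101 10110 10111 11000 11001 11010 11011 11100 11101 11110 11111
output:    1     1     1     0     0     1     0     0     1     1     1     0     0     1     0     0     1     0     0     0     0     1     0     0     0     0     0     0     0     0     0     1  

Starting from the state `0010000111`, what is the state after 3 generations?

0001110001
0000000000
0111111110

0111111110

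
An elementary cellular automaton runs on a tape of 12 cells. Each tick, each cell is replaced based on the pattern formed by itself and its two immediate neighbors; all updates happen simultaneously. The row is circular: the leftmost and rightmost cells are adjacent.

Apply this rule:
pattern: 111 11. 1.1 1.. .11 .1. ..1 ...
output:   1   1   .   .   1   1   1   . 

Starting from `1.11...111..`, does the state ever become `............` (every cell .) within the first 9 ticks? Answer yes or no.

no

1.11..1111.1
1.11.11111.1
1.11.11111.1  (fixed point — unchanged through tick 9)
tick 9 is 1.11.11111.1, still not uniform .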